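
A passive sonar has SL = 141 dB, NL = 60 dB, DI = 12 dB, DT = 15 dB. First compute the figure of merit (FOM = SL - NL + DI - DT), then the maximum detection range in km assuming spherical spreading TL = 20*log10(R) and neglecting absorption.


Step 1: FOM = SL - NL + DI - DT = 141 - 60 + 12 - 15 = 78 dB
Step 2: at max range FOM = TL = 20*log10(R), so R = 10^(78/20) = 7943.28 m = 7.94 km

7.94 km


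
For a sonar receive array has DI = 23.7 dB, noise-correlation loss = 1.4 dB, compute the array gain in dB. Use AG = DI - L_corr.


22.3 dB


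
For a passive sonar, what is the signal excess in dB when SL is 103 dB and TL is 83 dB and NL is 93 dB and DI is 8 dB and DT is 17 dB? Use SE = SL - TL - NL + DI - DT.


-82 dB


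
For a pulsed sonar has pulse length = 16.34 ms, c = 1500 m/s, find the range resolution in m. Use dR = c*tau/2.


12.255 m


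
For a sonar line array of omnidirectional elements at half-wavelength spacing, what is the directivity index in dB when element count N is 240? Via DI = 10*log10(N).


DI = 10*log10(240) = 23.8

23.8 dB


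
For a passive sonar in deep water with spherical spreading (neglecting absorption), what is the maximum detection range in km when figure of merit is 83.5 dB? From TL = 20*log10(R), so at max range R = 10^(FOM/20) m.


14.96 km


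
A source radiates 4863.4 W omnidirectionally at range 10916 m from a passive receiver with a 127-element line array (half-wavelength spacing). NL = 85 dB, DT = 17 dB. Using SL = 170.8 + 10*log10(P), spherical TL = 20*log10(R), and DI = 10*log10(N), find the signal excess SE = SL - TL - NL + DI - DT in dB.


Step 1: SL = 170.8 + 10*log10(4863.4) = 207.67 dB
Step 2: TL = 20*log10(10916) = 80.76 dB
Step 3: DI = 10*log10(127) = 21.04 dB
Step 4: SE = SL - TL - NL + DI - DT = 207.67 - 80.76 - 85 + 21.04 - 17 = 45.95

45.95 dB


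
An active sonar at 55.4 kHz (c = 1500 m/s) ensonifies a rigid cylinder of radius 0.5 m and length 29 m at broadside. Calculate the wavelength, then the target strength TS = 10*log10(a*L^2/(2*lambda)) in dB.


Step 1: lambda = c/f = 1500/55400 = 0.02708 m
Step 2: TS = 10*log10(a*L^2/(2*lambda)) = 10*log10(0.5*29^2/(2*0.02708)) = 38.9

38.9 dB


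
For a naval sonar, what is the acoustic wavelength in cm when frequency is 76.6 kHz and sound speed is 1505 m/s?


lambda = c/f = 1505 / 76600 = 0.0196 m = 1.96 cm

1.96 cm


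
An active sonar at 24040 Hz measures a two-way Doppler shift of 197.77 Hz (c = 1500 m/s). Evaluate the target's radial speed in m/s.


From fd = 2*f*v/c, v = c*fd/(2*f) = 1500 * 197.77 / (2*24040) = 6.17

6.17 m/s


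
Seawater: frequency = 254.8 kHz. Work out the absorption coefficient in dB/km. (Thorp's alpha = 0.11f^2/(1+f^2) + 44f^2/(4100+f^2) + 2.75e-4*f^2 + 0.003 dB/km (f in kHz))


f^2 = 64923.04
alpha = 0.11*64923.04/(1+64923.04) + 44*64923.04/(4100+64923.04) + 2.75e-4*64923.04 + 0.003 = 59.353

59.353 dB/km


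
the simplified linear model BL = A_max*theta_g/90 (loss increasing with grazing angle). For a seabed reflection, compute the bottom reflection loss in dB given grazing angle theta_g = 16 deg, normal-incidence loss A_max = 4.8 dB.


0.85 dB


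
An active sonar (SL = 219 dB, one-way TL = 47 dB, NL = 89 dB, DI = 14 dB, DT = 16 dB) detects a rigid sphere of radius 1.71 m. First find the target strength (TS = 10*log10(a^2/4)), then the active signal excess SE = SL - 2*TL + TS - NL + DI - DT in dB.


Step 1: TS = 10*log10(1.71^2/4) = -1.36 dB
Step 2: SE = SL - 2*TL + TS - NL + DI - DT = 219 - 2*47 + (-1.36) - 89 + 14 - 16 = 32.64

32.64 dB


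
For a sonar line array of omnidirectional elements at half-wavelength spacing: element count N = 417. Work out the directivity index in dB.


DI = 10*log10(417) = 26.2

26.2 dB


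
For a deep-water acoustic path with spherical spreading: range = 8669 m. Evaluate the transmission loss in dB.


TL = 20*log10(8669) = 78.76

78.76 dB


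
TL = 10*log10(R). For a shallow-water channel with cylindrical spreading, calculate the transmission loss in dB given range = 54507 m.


TL = 10*log10(54507) = 47.36

47.36 dB


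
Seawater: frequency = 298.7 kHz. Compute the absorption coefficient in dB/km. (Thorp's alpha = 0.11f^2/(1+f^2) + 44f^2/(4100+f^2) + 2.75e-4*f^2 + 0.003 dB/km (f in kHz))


f^2 = 89221.69
alpha = 0.11*89221.69/(1+89221.69) + 44*89221.69/(4100+89221.69) + 2.75e-4*89221.69 + 0.003 = 66.716

66.716 dB/km


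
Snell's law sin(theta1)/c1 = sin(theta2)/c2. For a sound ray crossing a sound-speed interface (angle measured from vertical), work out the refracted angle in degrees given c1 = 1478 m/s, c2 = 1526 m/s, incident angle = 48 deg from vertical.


sin(theta2) = (c2/c1)*sin(theta1) = (1526/1478)*sin(48 deg) = 0.76728
theta2 = arcsin(0.76728) = 50.11

50.11 deg


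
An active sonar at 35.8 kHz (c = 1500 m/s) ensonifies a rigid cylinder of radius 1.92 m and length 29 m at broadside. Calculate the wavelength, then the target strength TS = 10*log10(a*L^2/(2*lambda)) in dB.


Step 1: lambda = c/f = 1500/35800 = 0.0419 m
Step 2: TS = 10*log10(a*L^2/(2*lambda)) = 10*log10(1.92*29^2/(2*0.0419)) = 42.85

42.85 dB


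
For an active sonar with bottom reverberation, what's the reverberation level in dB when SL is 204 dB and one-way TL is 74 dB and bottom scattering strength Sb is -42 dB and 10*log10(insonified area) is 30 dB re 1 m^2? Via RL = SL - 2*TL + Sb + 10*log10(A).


RL = SL - 2*TL + Sb + 10*log10(A) = 204 - 2*74 + (-42) + 30 = 44

44 dB


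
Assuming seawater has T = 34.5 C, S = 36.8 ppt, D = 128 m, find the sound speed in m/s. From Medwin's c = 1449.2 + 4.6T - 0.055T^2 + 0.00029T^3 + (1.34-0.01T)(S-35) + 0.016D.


1558.18 m/s


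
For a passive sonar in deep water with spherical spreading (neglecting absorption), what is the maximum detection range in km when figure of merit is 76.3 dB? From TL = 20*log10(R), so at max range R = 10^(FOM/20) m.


At max range FOM = TL, so 20*log10(R) = 76.3
R = 10^(76.3/20) = 6531.31 m = 6.53 km

6.53 km


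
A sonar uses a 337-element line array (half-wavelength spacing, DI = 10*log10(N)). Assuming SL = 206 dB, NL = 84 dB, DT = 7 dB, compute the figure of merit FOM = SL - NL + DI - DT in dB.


Step 1: DI = 10*log10(337) = 25.28 dB
Step 2: FOM = SL - NL + DI - DT = 206 - 84 + 25.28 - 7 = 140.28

140.28 dB


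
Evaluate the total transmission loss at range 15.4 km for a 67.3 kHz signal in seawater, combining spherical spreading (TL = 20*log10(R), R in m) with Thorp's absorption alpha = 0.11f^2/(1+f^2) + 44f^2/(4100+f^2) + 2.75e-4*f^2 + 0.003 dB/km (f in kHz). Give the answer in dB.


Step 1 (Thorp): alpha = 0.11*4529.29/(1+4529.29) + 44*4529.29/(4100+4529.29) + 2.75e-4*4529.29 + 0.003 = 24.453 dB/km
Step 2: TL_spread = 20*log10(15400) = 83.75 dB
Step 3: TL_abs = alpha*R = 24.453 * 15.4 = 376.58 dB
Step 4: TL_total = 83.75 + 376.58 = 460.33

460.33 dB


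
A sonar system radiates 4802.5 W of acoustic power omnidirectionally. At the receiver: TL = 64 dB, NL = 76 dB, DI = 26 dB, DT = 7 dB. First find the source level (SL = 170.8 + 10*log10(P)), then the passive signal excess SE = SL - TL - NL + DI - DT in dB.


Step 1: SL = 170.8 + 10*log10(4802.5) = 207.61 dB
Step 2: SE = SL - TL - NL + DI - DT = 207.61 - 64 - 76 + 26 - 7 = 86.61

86.61 dB


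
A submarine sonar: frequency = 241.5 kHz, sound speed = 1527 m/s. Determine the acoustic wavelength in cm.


0.63 cm


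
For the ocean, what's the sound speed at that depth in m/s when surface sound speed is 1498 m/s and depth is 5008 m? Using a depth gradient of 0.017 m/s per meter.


c = 1498 + 0.017 * 5008 = 1583.136

1583.136 m/s


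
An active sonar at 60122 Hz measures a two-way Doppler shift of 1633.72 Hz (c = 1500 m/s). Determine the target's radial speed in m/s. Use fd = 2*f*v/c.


From fd = 2*f*v/c, v = c*fd/(2*f) = 1500 * 1633.72 / (2*60122) = 20.38

20.38 m/s


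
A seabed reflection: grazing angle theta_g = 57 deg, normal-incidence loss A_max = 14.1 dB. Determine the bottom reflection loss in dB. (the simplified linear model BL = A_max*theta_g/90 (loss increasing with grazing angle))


8.93 dB


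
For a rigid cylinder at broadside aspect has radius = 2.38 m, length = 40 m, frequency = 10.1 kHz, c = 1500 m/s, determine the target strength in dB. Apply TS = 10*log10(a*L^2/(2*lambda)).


41.08 dB


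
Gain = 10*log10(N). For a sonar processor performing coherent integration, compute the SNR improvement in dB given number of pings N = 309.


Gain = 10*log10(309) = 24.9

24.9 dB


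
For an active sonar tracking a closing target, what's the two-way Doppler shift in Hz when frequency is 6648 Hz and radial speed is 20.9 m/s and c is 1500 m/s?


fd = 2*f*v/c = 2 * 6648 * 20.9 / 1500 = 185.26

185.26 Hz


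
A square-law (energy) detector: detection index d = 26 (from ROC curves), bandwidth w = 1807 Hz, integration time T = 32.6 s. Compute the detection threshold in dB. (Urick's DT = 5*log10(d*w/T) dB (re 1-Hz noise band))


15.79 dB


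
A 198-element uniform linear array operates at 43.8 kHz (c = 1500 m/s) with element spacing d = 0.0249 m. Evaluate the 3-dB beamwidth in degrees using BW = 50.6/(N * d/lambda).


Step 1: lambda = 1500/43800 = 0.03425 m
Step 2: d/lambda = 0.0249/0.03425 = 0.727
Step 3: BW = 50.6/(N * d/lambda) = 50.6/(198 * 0.727) = 0.35

0.35 deg


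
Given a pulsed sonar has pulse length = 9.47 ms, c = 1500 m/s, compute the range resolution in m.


7.1025 m


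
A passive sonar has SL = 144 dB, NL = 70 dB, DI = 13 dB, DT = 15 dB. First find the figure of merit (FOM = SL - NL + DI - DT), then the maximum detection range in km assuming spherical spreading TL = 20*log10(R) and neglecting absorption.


Step 1: FOM = SL - NL + DI - DT = 144 - 70 + 13 - 15 = 72 dB
Step 2: at max range FOM = TL = 20*log10(R), so R = 10^(72/20) = 3981.07 m = 3.98 km

3.98 km


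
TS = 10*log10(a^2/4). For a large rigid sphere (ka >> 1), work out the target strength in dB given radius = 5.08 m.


TS = 10*log10(5.08^2 / 4) = 10*log10(6.4516) = 8.1

8.1 dB


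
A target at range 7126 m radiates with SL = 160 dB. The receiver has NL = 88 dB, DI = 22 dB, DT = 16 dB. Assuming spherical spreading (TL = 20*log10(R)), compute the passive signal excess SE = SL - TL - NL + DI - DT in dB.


0.94 dB


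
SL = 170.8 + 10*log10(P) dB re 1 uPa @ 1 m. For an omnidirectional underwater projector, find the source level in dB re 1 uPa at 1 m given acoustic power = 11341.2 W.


211.35 dB


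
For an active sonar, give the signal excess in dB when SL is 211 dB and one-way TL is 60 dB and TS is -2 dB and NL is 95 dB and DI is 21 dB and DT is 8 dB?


7 dB


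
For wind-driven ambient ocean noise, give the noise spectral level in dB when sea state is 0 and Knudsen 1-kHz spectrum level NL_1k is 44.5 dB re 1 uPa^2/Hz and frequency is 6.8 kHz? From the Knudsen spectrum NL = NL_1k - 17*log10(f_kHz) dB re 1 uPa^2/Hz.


NL = NL_1k - 17*log10(f_kHz) = 44.5 - 17*log10(6.8) = 44.5 - (14.15) = 30.35

30.35 dB


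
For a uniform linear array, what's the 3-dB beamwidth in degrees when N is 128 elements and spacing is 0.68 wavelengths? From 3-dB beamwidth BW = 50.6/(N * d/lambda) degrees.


0.58 deg


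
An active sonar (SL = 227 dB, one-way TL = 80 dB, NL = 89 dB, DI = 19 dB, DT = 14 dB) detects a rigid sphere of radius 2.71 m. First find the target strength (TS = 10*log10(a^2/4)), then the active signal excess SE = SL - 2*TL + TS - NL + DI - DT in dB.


Step 1: TS = 10*log10(2.71^2/4) = 2.64 dB
Step 2: SE = SL - 2*TL + TS - NL + DI - DT = 227 - 2*80 + (2.64) - 89 + 19 - 14 = -14.36

-14.36 dB


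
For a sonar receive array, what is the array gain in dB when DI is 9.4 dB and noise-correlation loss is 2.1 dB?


7.3 dB


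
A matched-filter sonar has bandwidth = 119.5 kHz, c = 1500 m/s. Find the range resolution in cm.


dR = c/(2*BW) = 1500 / (2 * 119.5e3) = 0.0063 m = 0.63 cm

0.63 cm


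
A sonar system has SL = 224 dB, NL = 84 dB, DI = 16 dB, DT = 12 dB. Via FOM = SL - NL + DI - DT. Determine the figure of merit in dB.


FOM = SL - NL + DI - DT = 224 - 84 + 16 - 12 = 144

144 dB


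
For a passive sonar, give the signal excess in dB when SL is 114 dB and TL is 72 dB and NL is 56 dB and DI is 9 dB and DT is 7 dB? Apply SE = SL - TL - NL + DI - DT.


-12 dB


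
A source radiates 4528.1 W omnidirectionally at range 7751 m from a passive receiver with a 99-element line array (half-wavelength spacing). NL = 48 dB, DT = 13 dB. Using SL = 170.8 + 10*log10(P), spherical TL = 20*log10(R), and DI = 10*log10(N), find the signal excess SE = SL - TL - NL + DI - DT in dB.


88.53 dB


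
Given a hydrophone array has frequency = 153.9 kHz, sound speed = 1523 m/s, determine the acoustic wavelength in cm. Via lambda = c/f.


lambda = c/f = 1523 / 153900 = 0.0099 m = 0.99 cm

0.99 cm


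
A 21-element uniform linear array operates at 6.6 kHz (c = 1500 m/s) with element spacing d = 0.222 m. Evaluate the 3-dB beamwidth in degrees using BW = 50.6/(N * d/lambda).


2.47 deg


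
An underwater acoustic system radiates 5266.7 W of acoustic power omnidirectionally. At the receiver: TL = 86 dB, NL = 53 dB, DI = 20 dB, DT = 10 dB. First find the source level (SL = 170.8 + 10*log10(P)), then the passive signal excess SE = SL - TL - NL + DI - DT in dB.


Step 1: SL = 170.8 + 10*log10(5266.7) = 208.02 dB
Step 2: SE = SL - TL - NL + DI - DT = 208.02 - 86 - 53 + 20 - 10 = 79.02

79.02 dB


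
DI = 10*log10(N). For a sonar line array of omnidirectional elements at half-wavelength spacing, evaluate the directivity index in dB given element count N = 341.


DI = 10*log10(341) = 25.33

25.33 dB


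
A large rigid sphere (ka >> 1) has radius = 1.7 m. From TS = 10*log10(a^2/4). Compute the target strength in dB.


TS = 10*log10(1.7^2 / 4) = 10*log10(0.7225) = -1.41

-1.41 dB


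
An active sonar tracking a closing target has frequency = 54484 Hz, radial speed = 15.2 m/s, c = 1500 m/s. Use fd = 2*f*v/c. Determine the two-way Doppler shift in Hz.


fd = 2*f*v/c = 2 * 54484 * 15.2 / 1500 = 1104.21

1104.21 Hz


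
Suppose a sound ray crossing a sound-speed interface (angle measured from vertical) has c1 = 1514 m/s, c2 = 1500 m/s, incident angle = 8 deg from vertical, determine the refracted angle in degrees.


7.93 deg


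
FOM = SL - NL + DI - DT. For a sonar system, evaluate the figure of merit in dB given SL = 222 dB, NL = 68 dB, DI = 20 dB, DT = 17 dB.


FOM = SL - NL + DI - DT = 222 - 68 + 20 - 17 = 157

157 dB


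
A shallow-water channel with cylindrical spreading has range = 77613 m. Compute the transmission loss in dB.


TL = 10*log10(77613) = 48.9

48.9 dB


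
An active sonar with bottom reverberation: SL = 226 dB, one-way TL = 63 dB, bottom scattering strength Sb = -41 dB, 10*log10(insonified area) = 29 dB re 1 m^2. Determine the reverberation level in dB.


RL = SL - 2*TL + Sb + 10*log10(A) = 226 - 2*63 + (-41) + 29 = 88

88 dB


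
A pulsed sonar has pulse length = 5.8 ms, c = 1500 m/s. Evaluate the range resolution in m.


dR = c*tau/2 = 1500 * 5.8e-3 / 2 = 4.35

4.35 m


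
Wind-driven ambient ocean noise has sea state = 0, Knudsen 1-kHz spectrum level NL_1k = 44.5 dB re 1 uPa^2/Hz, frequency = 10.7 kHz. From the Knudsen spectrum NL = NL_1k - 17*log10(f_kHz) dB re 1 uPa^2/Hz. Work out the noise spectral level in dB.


NL = NL_1k - 17*log10(f_kHz) = 44.5 - 17*log10(10.7) = 44.5 - (17.5) = 27.0

27.0 dB


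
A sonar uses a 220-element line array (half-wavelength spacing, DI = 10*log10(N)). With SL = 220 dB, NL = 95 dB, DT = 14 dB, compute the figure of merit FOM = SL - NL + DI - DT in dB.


Step 1: DI = 10*log10(220) = 23.42 dB
Step 2: FOM = SL - NL + DI - DT = 220 - 95 + 23.42 - 14 = 134.42

134.42 dB


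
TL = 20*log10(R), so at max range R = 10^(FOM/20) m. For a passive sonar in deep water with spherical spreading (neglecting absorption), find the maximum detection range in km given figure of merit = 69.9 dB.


3.13 km


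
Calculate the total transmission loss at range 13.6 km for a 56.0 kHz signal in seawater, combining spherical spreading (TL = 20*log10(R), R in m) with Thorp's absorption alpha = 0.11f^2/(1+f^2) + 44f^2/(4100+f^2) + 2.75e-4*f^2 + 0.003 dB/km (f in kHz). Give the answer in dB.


Step 1 (Thorp): alpha = 0.11*3136.0/(1+3136.0) + 44*3136.0/(4100+3136.0) + 2.75e-4*3136.0 + 0.003 = 20.0445 dB/km
Step 2: TL_spread = 20*log10(13600) = 82.67 dB
Step 3: TL_abs = alpha*R = 20.0445 * 13.6 = 272.61 dB
Step 4: TL_total = 82.67 + 272.61 = 355.28

355.28 dB


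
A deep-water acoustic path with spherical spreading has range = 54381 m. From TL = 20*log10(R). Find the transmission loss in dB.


TL = 20*log10(54381) = 94.71

94.71 dB


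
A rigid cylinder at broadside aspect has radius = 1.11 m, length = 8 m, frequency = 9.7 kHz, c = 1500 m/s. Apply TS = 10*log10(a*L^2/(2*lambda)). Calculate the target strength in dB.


23.61 dB


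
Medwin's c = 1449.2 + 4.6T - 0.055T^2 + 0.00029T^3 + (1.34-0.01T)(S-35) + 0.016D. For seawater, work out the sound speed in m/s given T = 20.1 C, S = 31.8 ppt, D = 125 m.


c = 1449.2 + 4.6*20.1 - 0.055*20.1^2 + 0.00029*20.1^3 + (1.34 - 0.01*20.1)*(31.8 - 35) + 0.016*125 = 1520.15

1520.15 m/s


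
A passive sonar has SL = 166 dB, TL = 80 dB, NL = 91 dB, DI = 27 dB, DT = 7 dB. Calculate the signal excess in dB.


SE = SL - TL - NL + DI - DT = 166 - 80 - 91 + 27 - 7 = 15

15 dB


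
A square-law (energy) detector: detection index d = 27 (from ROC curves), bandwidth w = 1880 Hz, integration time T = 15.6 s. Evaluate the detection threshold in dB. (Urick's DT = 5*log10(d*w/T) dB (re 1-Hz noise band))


17.56 dB


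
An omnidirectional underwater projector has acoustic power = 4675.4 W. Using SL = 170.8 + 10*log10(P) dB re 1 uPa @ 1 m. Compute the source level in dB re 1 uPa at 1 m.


SL = 170.8 + 10*log10(4675.4) = 170.8 + 36.7 = 207.5

207.5 dB


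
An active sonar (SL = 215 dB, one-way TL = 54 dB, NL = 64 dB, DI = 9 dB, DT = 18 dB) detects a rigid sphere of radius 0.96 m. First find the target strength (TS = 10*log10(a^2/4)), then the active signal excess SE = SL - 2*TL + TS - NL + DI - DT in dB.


Step 1: TS = 10*log10(0.96^2/4) = -6.38 dB
Step 2: SE = SL - 2*TL + TS - NL + DI - DT = 215 - 2*54 + (-6.38) - 64 + 9 - 18 = 27.62

27.62 dB


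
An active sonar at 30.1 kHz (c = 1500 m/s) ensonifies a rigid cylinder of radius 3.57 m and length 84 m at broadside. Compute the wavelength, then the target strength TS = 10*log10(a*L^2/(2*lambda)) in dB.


Step 1: lambda = c/f = 1500/30100 = 0.04983 m
Step 2: TS = 10*log10(a*L^2/(2*lambda)) = 10*log10(3.57*84^2/(2*0.04983)) = 54.03

54.03 dB


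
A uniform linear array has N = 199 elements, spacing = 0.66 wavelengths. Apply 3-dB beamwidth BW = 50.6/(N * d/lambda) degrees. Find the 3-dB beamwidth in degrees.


BW = 50.6 / (199 * 0.66) = 50.6 / 131.34 = 0.39

0.39 deg


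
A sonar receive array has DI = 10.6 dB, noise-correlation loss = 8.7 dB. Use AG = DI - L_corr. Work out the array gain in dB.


1.9 dB


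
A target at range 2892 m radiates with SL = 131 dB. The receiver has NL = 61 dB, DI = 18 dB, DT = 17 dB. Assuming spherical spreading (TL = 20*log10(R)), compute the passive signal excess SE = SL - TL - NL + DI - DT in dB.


Step 1: TL = 20*log10(2892) = 69.22 dB
Step 2: SE = 131 - 69.22 - 61 + 18 - 17 = 1.78

1.78 dB


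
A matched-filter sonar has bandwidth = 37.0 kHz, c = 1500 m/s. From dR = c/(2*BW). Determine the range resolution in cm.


dR = c/(2*BW) = 1500 / (2 * 37.0e3) = 0.0203 m = 2.03 cm

2.03 cm


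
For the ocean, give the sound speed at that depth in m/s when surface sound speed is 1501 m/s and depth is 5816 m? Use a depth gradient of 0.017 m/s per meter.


c = 1501 + 0.017 * 5816 = 1599.872

1599.872 m/s


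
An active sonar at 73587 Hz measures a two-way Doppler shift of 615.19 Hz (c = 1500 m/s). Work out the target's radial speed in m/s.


From fd = 2*f*v/c, v = c*fd/(2*f) = 1500 * 615.19 / (2*73587) = 6.27

6.27 m/s


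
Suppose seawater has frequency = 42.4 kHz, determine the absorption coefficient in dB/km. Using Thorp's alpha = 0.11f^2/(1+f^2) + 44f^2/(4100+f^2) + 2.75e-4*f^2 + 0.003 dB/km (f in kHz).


f^2 = 1797.76
alpha = 0.11*1797.76/(1+1797.76) + 44*1797.76/(4100+1797.76) + 2.75e-4*1797.76 + 0.003 = 14.019

14.019 dB/km


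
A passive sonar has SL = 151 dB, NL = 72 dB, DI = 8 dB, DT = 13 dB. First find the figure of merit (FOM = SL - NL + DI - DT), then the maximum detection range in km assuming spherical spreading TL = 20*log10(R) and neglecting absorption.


Step 1: FOM = SL - NL + DI - DT = 151 - 72 + 8 - 13 = 74 dB
Step 2: at max range FOM = TL = 20*log10(R), so R = 10^(74/20) = 5011.87 m = 5.01 km

5.01 km


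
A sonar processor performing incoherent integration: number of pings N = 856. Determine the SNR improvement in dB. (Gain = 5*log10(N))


Gain = 5*log10(856) = 14.66

14.66 dB


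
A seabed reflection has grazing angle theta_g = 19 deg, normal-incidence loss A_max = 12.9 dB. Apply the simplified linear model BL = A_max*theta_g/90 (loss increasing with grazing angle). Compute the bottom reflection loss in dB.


BL = A_max * theta_g / 90 = 12.9 * 19 / 90 = 2.72

2.72 dB


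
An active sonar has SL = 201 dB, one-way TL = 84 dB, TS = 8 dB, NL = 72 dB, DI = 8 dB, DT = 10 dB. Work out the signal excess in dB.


SE = SL - 2*TL + TS - NL + DI - DT = 201 - 2*84 + (8) - 72 + 8 - 10 = -33

-33 dB


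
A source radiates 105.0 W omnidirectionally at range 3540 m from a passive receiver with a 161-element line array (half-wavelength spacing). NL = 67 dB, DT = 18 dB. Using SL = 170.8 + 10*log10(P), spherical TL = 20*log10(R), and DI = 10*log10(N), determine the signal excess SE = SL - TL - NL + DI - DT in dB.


Step 1: SL = 170.8 + 10*log10(105.0) = 191.01 dB
Step 2: TL = 20*log10(3540) = 70.98 dB
Step 3: DI = 10*log10(161) = 22.07 dB
Step 4: SE = SL - TL - NL + DI - DT = 191.01 - 70.98 - 67 + 22.07 - 18 = 57.1

57.1 dB


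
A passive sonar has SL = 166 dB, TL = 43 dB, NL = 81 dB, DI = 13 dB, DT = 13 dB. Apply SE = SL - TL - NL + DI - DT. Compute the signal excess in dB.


SE = SL - TL - NL + DI - DT = 166 - 43 - 81 + 13 - 13 = 42

42 dB


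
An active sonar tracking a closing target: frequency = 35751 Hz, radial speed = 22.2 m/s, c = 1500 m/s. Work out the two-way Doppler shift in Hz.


fd = 2*f*v/c = 2 * 35751 * 22.2 / 1500 = 1058.23

1058.23 Hz


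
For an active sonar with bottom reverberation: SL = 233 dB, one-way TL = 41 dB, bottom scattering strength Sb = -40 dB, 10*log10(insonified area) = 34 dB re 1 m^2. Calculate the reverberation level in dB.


RL = SL - 2*TL + Sb + 10*log10(A) = 233 - 2*41 + (-40) + 34 = 145

145 dB


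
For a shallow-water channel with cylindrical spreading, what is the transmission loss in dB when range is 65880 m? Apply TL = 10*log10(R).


48.19 dB


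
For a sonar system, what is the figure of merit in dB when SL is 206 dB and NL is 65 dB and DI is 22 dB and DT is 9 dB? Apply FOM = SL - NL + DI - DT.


154 dB


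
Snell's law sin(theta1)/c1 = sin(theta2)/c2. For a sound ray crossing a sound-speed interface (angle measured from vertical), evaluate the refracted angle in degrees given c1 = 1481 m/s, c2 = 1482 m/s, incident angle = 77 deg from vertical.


sin(theta2) = (c2/c1)*sin(theta1) = (1482/1481)*sin(77 deg) = 0.97503
theta2 = arcsin(0.97503) = 77.17

77.17 deg


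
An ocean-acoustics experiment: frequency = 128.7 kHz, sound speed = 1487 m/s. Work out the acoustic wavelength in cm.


lambda = c/f = 1487 / 128700 = 0.0116 m = 1.16 cm

1.16 cm


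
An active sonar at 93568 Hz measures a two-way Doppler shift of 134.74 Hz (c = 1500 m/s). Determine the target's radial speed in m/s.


From fd = 2*f*v/c, v = c*fd/(2*f) = 1500 * 134.74 / (2*93568) = 1.08

1.08 m/s


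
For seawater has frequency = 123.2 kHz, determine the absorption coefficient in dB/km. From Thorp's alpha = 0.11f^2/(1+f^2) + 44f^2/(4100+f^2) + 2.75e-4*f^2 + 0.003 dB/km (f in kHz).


f^2 = 15178.24
alpha = 0.11*15178.24/(1+15178.24) + 44*15178.24/(4100+15178.24) + 2.75e-4*15178.24 + 0.003 = 38.929

38.929 dB/km


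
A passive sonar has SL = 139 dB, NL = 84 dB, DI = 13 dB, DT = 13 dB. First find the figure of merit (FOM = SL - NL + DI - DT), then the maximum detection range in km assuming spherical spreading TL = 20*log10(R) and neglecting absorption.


Step 1: FOM = SL - NL + DI - DT = 139 - 84 + 13 - 13 = 55 dB
Step 2: at max range FOM = TL = 20*log10(R), so R = 10^(55/20) = 562.34 m = 0.56 km

0.56 km


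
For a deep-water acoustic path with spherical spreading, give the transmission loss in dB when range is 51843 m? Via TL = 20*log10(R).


TL = 20*log10(51843) = 94.29

94.29 dB


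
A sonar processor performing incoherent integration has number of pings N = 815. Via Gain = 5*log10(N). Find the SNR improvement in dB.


14.56 dB


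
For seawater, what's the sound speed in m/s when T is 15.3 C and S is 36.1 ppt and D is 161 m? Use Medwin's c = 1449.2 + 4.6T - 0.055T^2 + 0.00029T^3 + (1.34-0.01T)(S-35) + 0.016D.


c = 1449.2 + 4.6*15.3 - 0.055*15.3^2 + 0.00029*15.3^3 + (1.34 - 0.01*15.3)*(36.1 - 35) + 0.016*161 = 1511.63

1511.63 m/s


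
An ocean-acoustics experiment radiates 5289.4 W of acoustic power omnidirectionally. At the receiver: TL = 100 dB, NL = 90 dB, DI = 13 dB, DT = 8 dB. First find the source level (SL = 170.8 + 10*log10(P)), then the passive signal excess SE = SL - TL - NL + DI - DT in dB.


Step 1: SL = 170.8 + 10*log10(5289.4) = 208.03 dB
Step 2: SE = SL - TL - NL + DI - DT = 208.03 - 100 - 90 + 13 - 8 = 23.03

23.03 dB


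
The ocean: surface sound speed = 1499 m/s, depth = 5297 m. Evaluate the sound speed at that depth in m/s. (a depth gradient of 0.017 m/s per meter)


c = 1499 + 0.017 * 5297 = 1589.049

1589.049 m/s


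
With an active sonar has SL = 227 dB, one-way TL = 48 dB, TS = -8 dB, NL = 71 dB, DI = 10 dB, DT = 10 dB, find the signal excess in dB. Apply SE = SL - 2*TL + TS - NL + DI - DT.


SE = SL - 2*TL + TS - NL + DI - DT = 227 - 2*48 + (-8) - 71 + 10 - 10 = 52

52 dB


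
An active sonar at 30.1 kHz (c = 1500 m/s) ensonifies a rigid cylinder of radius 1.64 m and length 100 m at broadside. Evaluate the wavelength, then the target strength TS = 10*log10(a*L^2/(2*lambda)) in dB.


Step 1: lambda = c/f = 1500/30100 = 0.04983 m
Step 2: TS = 10*log10(a*L^2/(2*lambda)) = 10*log10(1.64*100^2/(2*0.04983)) = 52.16

52.16 dB


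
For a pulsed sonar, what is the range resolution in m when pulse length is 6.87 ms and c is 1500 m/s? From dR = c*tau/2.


5.1525 m


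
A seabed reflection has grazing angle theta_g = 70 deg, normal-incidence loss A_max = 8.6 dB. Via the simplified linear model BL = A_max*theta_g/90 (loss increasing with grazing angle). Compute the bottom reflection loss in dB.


BL = A_max * theta_g / 90 = 8.6 * 70 / 90 = 6.69

6.69 dB


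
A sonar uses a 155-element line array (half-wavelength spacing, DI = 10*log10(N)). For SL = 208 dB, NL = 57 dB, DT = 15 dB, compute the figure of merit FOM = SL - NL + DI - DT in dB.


157.9 dB


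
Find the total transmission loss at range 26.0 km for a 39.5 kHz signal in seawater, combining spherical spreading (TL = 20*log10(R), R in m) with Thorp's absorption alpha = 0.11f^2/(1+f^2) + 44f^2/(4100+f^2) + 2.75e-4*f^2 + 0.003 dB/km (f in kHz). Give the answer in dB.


Step 1 (Thorp): alpha = 0.11*1560.25/(1+1560.25) + 44*1560.25/(4100+1560.25) + 2.75e-4*1560.25 + 0.003 = 12.6706 dB/km
Step 2: TL_spread = 20*log10(26000) = 88.3 dB
Step 3: TL_abs = alpha*R = 12.6706 * 26.0 = 329.44 dB
Step 4: TL_total = 88.3 + 329.44 = 417.74

417.74 dB


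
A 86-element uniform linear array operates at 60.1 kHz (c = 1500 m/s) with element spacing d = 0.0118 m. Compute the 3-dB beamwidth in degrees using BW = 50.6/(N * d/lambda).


1.24 deg


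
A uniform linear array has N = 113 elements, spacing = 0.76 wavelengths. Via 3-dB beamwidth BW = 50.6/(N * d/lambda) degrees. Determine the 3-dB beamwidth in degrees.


0.59 deg


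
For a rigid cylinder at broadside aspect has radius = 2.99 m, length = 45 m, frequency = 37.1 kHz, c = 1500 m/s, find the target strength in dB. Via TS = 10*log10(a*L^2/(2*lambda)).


lambda = 1500/37100 = 0.04043 m
TS = 10*log10(2.99*45^2/(2*0.04043)) = 48.74

48.74 dB


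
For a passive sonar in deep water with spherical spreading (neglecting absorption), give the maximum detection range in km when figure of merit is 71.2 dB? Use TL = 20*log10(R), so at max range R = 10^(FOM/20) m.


At max range FOM = TL, so 20*log10(R) = 71.2
R = 10^(71.2/20) = 3630.78 m = 3.63 km

3.63 km


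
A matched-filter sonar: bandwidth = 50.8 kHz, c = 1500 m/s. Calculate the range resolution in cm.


1.48 cm


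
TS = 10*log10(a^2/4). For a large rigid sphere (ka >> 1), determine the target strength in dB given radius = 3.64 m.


TS = 10*log10(3.64^2 / 4) = 10*log10(3.3124) = 5.2

5.2 dB


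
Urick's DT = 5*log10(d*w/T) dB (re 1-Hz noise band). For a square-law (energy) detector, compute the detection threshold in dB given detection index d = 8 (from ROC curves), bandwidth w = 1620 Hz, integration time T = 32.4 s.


13.01 dB


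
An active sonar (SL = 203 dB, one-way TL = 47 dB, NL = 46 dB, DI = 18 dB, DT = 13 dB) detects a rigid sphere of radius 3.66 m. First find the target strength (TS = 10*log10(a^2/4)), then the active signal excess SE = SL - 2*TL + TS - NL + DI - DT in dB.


Step 1: TS = 10*log10(3.66^2/4) = 5.25 dB
Step 2: SE = SL - 2*TL + TS - NL + DI - DT = 203 - 2*47 + (5.25) - 46 + 18 - 13 = 73.25

73.25 dB


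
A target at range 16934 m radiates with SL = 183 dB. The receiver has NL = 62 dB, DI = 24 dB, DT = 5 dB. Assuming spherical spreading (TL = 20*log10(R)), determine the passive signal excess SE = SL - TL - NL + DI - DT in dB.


Step 1: TL = 20*log10(16934) = 84.58 dB
Step 2: SE = 183 - 84.58 - 62 + 24 - 5 = 55.42

55.42 dB


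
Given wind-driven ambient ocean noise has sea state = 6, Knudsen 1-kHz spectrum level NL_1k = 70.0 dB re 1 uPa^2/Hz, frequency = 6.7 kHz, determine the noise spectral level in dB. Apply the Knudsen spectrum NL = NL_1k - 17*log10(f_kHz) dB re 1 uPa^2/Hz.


NL = NL_1k - 17*log10(f_kHz) = 70.0 - 17*log10(6.7) = 70.0 - (14.04) = 55.96

55.96 dB


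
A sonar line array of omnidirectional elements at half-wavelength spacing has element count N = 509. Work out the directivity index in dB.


DI = 10*log10(509) = 27.07

27.07 dB


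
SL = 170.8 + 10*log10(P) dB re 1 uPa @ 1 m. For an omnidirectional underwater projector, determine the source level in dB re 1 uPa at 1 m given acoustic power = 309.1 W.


195.7 dB


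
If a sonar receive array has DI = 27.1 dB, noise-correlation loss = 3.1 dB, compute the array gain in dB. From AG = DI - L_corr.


AG = DI - L_corr = 27.1 - 3.1 = 24.0

24.0 dB


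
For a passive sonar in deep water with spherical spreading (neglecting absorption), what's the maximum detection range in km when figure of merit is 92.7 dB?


At max range FOM = TL, so 20*log10(R) = 92.7
R = 10^(92.7/20) = 43151.91 m = 43.15 km

43.15 km


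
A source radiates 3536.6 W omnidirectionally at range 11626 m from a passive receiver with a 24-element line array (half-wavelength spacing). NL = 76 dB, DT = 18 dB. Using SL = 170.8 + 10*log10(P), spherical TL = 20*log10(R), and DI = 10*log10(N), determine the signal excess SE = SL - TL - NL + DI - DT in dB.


Step 1: SL = 170.8 + 10*log10(3536.6) = 206.29 dB
Step 2: TL = 20*log10(11626) = 81.31 dB
Step 3: DI = 10*log10(24) = 13.8 dB
Step 4: SE = SL - TL - NL + DI - DT = 206.29 - 81.31 - 76 + 13.8 - 18 = 44.78

44.78 dB


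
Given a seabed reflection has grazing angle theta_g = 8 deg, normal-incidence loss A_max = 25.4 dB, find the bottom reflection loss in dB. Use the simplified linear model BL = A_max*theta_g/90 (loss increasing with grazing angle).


2.26 dB


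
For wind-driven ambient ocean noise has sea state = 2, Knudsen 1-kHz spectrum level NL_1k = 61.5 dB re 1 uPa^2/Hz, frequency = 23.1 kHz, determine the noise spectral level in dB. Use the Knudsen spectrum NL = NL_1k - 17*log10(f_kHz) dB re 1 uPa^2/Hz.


NL = NL_1k - 17*log10(f_kHz) = 61.5 - 17*log10(23.1) = 61.5 - (23.18) = 38.32

38.32 dB


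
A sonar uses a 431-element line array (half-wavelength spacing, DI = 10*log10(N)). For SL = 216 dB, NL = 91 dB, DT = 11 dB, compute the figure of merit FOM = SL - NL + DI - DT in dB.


Step 1: DI = 10*log10(431) = 26.34 dB
Step 2: FOM = SL - NL + DI - DT = 216 - 91 + 26.34 - 11 = 140.34

140.34 dB


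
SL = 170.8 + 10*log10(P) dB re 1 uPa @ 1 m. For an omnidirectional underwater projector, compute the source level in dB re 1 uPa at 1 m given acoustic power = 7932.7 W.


209.79 dB


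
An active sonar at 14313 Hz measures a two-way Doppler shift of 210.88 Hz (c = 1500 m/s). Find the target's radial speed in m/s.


11.05 m/s


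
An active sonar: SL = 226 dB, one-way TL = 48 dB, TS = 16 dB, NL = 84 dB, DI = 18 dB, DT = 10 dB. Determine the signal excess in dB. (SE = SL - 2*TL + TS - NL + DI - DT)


SE = SL - 2*TL + TS - NL + DI - DT = 226 - 2*48 + (16) - 84 + 18 - 10 = 70

70 dB


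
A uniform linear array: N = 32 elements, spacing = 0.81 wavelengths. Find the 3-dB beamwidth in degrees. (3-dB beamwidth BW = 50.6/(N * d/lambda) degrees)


BW = 50.6 / (32 * 0.81) = 50.6 / 25.92 = 1.95

1.95 deg


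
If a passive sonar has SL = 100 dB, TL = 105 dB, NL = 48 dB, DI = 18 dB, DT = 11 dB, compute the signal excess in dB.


-46 dB


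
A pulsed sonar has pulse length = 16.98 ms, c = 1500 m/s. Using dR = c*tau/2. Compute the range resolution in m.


dR = c*tau/2 = 1500 * 16.98e-3 / 2 = 12.735

12.735 m


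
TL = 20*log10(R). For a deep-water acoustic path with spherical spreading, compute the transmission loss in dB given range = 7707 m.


77.74 dB


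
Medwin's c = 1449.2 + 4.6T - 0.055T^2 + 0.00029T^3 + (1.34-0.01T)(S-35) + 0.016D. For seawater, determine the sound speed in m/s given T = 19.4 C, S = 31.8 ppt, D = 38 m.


c = 1449.2 + 4.6*19.4 - 0.055*19.4^2 + 0.00029*19.4^3 + (1.34 - 0.01*19.4)*(31.8 - 35) + 0.016*38 = 1516.8

1516.8 m/s


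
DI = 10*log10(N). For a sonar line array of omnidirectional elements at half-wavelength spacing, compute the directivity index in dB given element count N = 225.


DI = 10*log10(225) = 23.52

23.52 dB


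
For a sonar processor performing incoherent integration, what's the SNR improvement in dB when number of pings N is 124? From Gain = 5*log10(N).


Gain = 5*log10(124) = 10.47

10.47 dB


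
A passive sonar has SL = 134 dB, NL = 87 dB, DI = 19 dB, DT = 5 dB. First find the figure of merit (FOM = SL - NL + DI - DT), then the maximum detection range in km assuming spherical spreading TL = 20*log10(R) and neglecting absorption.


Step 1: FOM = SL - NL + DI - DT = 134 - 87 + 19 - 5 = 61 dB
Step 2: at max range FOM = TL = 20*log10(R), so R = 10^(61/20) = 1122.02 m = 1.12 km

1.12 km


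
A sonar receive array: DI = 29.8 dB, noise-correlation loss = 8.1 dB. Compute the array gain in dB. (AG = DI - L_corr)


AG = DI - L_corr = 29.8 - 8.1 = 21.7

21.7 dB


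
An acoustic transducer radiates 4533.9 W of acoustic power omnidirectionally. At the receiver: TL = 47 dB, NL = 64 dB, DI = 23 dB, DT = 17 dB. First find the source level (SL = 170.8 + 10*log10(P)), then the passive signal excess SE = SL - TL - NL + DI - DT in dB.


Step 1: SL = 170.8 + 10*log10(4533.9) = 207.36 dB
Step 2: SE = SL - TL - NL + DI - DT = 207.36 - 47 - 64 + 23 - 17 = 102.36

102.36 dB


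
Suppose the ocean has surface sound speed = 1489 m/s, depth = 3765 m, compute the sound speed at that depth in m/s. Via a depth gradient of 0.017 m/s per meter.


c = 1489 + 0.017 * 3765 = 1553.005

1553.005 m/s


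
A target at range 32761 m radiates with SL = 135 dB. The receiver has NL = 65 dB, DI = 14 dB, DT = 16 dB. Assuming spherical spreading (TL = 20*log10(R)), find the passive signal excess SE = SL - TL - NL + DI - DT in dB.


-22.31 dB


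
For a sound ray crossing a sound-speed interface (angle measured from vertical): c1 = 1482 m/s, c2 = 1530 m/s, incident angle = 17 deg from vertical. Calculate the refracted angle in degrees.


17.57 deg


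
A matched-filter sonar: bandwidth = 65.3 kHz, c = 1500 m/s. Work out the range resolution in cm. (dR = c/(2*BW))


dR = c/(2*BW) = 1500 / (2 * 65.3e3) = 0.0115 m = 1.15 cm

1.15 cm


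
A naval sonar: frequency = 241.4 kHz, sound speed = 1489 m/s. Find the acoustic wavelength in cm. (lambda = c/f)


0.62 cm


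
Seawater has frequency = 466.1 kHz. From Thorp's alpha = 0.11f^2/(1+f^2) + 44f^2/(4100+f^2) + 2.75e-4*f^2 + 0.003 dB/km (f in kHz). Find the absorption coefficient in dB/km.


f^2 = 217249.21
alpha = 0.11*217249.21/(1+217249.21) + 44*217249.21/(4100+217249.21) + 2.75e-4*217249.21 + 0.003 = 103.042

103.042 dB/km


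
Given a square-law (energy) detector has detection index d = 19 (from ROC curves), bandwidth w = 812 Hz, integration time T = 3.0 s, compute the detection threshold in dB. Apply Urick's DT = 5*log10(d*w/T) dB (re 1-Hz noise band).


DT = 5*log10(d*w/T) = 5*log10(19 * 812 / 3.0) = 5*log10(5142.67) = 18.56

18.56 dB


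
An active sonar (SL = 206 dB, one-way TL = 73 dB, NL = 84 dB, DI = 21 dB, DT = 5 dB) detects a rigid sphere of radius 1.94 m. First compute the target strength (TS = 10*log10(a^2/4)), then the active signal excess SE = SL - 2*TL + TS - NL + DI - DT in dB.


Step 1: TS = 10*log10(1.94^2/4) = -0.26 dB
Step 2: SE = SL - 2*TL + TS - NL + DI - DT = 206 - 2*73 + (-0.26) - 84 + 21 - 5 = -8.26

-8.26 dB


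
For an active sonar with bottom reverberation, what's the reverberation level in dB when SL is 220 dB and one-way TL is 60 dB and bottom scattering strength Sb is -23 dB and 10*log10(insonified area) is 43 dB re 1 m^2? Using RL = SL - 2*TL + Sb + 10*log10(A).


RL = SL - 2*TL + Sb + 10*log10(A) = 220 - 2*60 + (-23) + 43 = 120

120 dB


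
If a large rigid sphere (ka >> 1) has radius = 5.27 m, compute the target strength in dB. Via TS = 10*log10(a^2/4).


TS = 10*log10(5.27^2 / 4) = 10*log10(6.943225) = 8.42

8.42 dB


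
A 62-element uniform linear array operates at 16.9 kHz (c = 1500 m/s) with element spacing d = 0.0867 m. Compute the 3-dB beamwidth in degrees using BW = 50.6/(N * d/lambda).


Step 1: lambda = 1500/16900 = 0.08876 m
Step 2: d/lambda = 0.0867/0.08876 = 0.9768
Step 3: BW = 50.6/(N * d/lambda) = 50.6/(62 * 0.9768) = 0.84

0.84 deg


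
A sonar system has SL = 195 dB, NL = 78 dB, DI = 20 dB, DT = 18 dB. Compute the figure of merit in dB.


FOM = SL - NL + DI - DT = 195 - 78 + 20 - 18 = 119

119 dB


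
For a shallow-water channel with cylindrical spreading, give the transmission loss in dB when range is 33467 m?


TL = 10*log10(33467) = 45.25

45.25 dB


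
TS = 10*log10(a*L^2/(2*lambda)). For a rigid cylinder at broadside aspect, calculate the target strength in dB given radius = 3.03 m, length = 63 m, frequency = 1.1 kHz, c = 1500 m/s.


36.44 dB


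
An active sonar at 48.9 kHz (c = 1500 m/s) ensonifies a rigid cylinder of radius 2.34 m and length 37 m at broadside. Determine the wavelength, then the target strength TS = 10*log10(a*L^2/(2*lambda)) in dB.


Step 1: lambda = c/f = 1500/48900 = 0.03067 m
Step 2: TS = 10*log10(a*L^2/(2*lambda)) = 10*log10(2.34*37^2/(2*0.03067)) = 47.18

47.18 dB


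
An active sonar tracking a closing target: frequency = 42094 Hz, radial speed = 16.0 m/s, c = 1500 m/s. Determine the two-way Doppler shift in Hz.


fd = 2*f*v/c = 2 * 42094 * 16.0 / 1500 = 898.01

898.01 Hz


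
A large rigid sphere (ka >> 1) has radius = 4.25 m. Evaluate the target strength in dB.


6.55 dB
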